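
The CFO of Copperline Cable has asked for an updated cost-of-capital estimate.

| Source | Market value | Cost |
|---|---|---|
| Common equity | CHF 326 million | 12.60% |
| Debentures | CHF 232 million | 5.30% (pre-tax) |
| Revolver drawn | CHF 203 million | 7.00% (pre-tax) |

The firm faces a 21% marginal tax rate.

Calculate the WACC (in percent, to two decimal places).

8.15%

Total capital V = 326 + 232 + 203 = 761.
Equity: weight = 326/761 = 0.4284; cost = 12.6%.
Debentures: weight = 232/761 = 0.3049; after-tax cost = 5.3% × (1 − 21%) = 4.1870%.
Revolver drawn: weight = 203/761 = 0.2668; after-tax cost = 7% × (1 − 21%) = 5.5300%.
WACC = 0.4284 × 12.6000% + 0.3049 × 4.1870% + 0.2668 × 5.5300% = 8.1492%.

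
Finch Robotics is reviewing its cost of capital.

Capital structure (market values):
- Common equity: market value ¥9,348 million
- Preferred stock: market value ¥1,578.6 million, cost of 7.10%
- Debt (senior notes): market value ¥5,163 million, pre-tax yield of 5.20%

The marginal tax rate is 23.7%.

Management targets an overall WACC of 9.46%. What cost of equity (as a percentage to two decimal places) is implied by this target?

12.89%

Total capital V = 9348 + 1578.6 + 5163 = 16089.6.
Equity weight = 9348/16089.6 = 0.5810.
Preferred weight = 1578.6/16089.6 = 0.0981.
Senior notes weight = 5163/16089.6 = 0.3209.
Debt contribution = 0.3209 × 5.2% × (1 − 23.7%) = 1.2732%.
Preferred contribution = 0.0981 × 7.1% = 0.6966%.
Required equity contribution = 9.46% − 1.9698% = 7.4902%.
Re = 7.4902% / 0.5810 = 12.8920%.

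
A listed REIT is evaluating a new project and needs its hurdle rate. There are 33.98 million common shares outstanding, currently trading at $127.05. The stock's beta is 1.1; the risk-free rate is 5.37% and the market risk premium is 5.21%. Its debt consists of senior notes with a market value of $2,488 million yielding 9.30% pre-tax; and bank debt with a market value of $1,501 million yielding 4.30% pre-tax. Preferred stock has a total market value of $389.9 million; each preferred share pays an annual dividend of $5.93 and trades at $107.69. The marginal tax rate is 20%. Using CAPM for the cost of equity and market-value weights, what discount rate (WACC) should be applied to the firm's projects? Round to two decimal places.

8.48%

Cost of equity via CAPM: Re = 5.37% + 1.1 × 5.21% = 11.1010%.
Cost of preferred: Rp = 5.93 / 107.69 = 5.5065%.
Market value of equity E = 127.05 × 33.98m = 4317.159m.
Total capital V = 4317.159 + 389.9 + 2488 + 1501 = 8696.059.
Equity: weight = 4317.159/8696.059 = 0.4965; cost = 11.101%.
Preferred: weight = 389.9/8696.059 = 0.0448; cost = 5.5065%.
Senior notes: weight = 2488/8696.059 = 0.2861; after-tax cost = 9.3% × (1 − 20%) = 7.4400%.
Bank debt: weight = 1501/8696.059 = 0.1726; after-tax cost = 4.3% × (1 − 20%) = 3.4400%.
WACC = 0.4965 × 11.1010% + 0.0448 × 5.5065% + 0.2861 × 7.4400% + 0.1726 × 3.4400% = 8.4804%.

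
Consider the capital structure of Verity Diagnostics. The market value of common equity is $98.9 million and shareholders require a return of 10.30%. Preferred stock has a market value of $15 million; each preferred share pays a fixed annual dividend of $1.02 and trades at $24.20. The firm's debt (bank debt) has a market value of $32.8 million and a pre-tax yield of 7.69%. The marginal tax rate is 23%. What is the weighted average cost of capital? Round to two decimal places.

Cost of preferred: Rp = 1.02 / 24.2 = 4.2149%.
Total capital V = 98.9 + 15 + 32.8 = 146.7.
Equity: weight = 98.9/146.7 = 0.6742; cost = 10.3%.
Preferred: weight = 15/146.7 = 0.1022; cost = 4.2149%.
Bank debt: weight = 32.8/146.7 = 0.2236; after-tax cost = 7.69% × (1 − 23%) = 5.9213%.
WACC = 0.6742 × 10.3000% + 0.1022 × 4.2149% + 0.2236 × 5.9213% = 8.6988%.

8.70%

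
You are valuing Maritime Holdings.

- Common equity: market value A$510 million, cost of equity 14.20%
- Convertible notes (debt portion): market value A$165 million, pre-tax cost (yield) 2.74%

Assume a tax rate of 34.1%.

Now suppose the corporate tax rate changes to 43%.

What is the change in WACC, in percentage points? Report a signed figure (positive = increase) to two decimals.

Current WACC:
Total capital V = 510 + 165 = 675.
Equity: weight = 510/675 = 0.7556; cost = 14.2%.
Convertible notes (debt portion): weight = 165/675 = 0.2444; after-tax cost = 2.74% × (1 − 34.1%) = 1.8057%.
WACC = 0.7556 × 14.2000% + 0.2444 × 1.8057% = 11.1703%.
After the change:
Total capital V = 510 + 165 = 675.
Equity: weight = 510/675 = 0.7556; cost = 14.2%.
Convertible notes (debt portion): weight = 165/675 = 0.2444; after-tax cost = 2.74% × (1 − 43%) = 1.5618%.
WACC = 0.7556 × 14.2000% + 0.2444 × 1.5618% = 11.1107%.
Change in WACC = 11.1107% − 11.1703% = -0.0596 pp.

-0.06 pp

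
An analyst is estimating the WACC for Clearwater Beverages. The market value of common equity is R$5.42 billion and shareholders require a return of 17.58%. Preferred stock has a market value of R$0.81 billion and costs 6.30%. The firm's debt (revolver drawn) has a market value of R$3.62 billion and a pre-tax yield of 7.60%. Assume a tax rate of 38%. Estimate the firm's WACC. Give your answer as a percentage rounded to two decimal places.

Total capital V = 5.42 + 0.81 + 3.62 = 9.85.
Equity: weight = 5.42/9.85 = 0.5503; cost = 17.58%.
Preferred: weight = 0.81/9.85 = 0.0822; cost = 6.3%.
Revolver drawn: weight = 3.62/9.85 = 0.3675; after-tax cost = 7.6% × (1 − 38%) = 4.7120%.
WACC = 0.5503 × 17.5800% + 0.0822 × 6.3000% + 0.3675 × 4.7120% = 11.9233%.

11.92%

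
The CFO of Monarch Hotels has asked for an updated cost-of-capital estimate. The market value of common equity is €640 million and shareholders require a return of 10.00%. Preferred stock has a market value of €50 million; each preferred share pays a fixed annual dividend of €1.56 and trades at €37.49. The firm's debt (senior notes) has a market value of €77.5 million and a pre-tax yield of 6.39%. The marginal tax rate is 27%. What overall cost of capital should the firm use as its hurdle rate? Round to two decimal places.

Cost of preferred: Rp = 1.56 / 37.49 = 4.1611%.
Total capital V = 640 + 50 + 77.5 = 767.5.
Equity: weight = 640/767.5 = 0.8339; cost = 10%.
Preferred: weight = 50/767.5 = 0.0651; cost = 4.1611%.
Senior notes: weight = 77.5/767.5 = 0.1010; after-tax cost = 6.39% × (1 − 27%) = 4.6647%.
WACC = 0.8339 × 10.0000% + 0.0651 × 4.1611% + 0.1010 × 4.6647% = 9.0809%.

9.08%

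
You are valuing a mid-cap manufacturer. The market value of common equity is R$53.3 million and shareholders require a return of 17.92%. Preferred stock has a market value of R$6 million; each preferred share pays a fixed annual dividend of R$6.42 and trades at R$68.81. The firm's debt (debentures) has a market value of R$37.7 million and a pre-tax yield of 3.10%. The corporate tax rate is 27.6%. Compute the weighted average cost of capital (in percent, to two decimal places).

Cost of preferred: Rp = 6.42 / 68.81 = 9.3300%.
Total capital V = 53.3 + 6 + 37.7 = 97.
Equity: weight = 53.3/97 = 0.5495; cost = 17.92%.
Preferred: weight = 6/97 = 0.0619; cost = 9.33%.
Debentures: weight = 37.7/97 = 0.3887; after-tax cost = 3.1% × (1 − 27.6%) = 2.2444%.
WACC = 0.5495 × 17.9200% + 0.0619 × 9.3300% + 0.3887 × 2.2444% = 11.2962%.

11.30%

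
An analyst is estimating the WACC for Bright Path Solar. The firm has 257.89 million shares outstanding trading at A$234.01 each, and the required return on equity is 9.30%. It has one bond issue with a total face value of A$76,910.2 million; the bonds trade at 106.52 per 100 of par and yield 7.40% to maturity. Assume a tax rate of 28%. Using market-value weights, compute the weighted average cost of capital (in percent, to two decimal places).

7.01%

Market value of equity E = 234.01 × 257.89m = 60348.8389m. Market value of debt D = 76910.2m × 106.52/100 = 81924.74504m.
Total capital V = 60348.8389 + 81924.74504 = 142273.58394.
Equity: weight = 60348.8389/142273.58394 = 0.4242; cost = 9.3%.
Bonds outstanding: weight = 81924.74504/142273.58394 = 0.5758; after-tax cost = 7.4% × (1 − 28%) = 5.3280%.
WACC = 0.4242 × 9.3000% + 0.5758 × 5.3280% = 7.0128%.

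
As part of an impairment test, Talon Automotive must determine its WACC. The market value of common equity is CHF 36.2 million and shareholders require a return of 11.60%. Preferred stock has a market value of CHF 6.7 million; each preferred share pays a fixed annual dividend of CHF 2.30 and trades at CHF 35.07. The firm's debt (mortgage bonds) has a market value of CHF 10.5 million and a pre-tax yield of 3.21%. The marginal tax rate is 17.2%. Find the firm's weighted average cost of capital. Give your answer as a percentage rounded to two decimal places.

9.21%

Cost of preferred: Rp = 2.3 / 35.07 = 6.5583%.
Total capital V = 36.2 + 6.7 + 10.5 = 53.4.
Equity: weight = 36.2/53.4 = 0.6779; cost = 11.6%.
Preferred: weight = 6.7/53.4 = 0.1255; cost = 6.5583%.
Mortgage bonds: weight = 10.5/53.4 = 0.1966; after-tax cost = 3.21% × (1 − 17.2%) = 2.6579%.
WACC = 0.6779 × 11.6000% + 0.1255 × 6.5583% + 0.1966 × 2.6579% = 9.2091%.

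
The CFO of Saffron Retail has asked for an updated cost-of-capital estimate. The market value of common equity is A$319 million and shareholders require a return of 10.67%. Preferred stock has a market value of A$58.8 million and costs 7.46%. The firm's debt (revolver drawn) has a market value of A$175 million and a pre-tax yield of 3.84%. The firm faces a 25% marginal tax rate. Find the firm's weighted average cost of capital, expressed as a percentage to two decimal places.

Total capital V = 319 + 58.8 + 175 = 552.8.
Equity: weight = 319/552.8 = 0.5771; cost = 10.67%.
Preferred: weight = 58.8/552.8 = 0.1064; cost = 7.46%.
Revolver drawn: weight = 175/552.8 = 0.3166; after-tax cost = 3.84% × (1 − 25%) = 2.8800%.
WACC = 0.5771 × 10.6700% + 0.1064 × 7.4600% + 0.3166 × 2.8800% = 7.8625%.

7.86%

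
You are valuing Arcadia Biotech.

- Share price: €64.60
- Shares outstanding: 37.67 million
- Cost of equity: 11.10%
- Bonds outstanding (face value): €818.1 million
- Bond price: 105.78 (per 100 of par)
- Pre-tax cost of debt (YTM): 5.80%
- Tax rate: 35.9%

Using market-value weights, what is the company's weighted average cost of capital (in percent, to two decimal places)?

Market value of equity E = 64.6 × 37.67m = 2433.482m. Market value of debt D = 818.1m × 105.78/100 = 865.38618m.
Total capital V = 2433.482 + 865.38618 = 3298.86818.
Equity: weight = 2433.482/3298.86818 = 0.7377; cost = 11.1%.
Bonds outstanding: weight = 865.38618/3298.86818 = 0.2623; after-tax cost = 5.8% × (1 − 35.9%) = 3.7178%.
WACC = 0.7377 × 11.1000% + 0.2623 × 3.7178% = 9.1634%.

9.16%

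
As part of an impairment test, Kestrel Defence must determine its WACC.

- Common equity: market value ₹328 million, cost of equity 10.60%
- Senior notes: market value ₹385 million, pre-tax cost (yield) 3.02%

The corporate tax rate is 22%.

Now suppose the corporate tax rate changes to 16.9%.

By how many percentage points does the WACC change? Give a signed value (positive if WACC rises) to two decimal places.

+0.08 pp

Current WACC:
Total capital V = 328 + 385 = 713.
Equity: weight = 328/713 = 0.4600; cost = 10.6%.
Senior notes: weight = 385/713 = 0.5400; after-tax cost = 3.02% × (1 − 22%) = 2.3556%.
WACC = 0.4600 × 10.6000% + 0.5400 × 2.3556% = 6.1483%.
After the change:
Total capital V = 328 + 385 = 713.
Equity: weight = 328/713 = 0.4600; cost = 10.6%.
Senior notes: weight = 385/713 = 0.5400; after-tax cost = 3.02% × (1 − 16.9%) = 2.5096%.
WACC = 0.4600 × 10.6000% + 0.5400 × 2.5096% = 6.2314%.
Change in WACC = 6.2314% − 6.1483% = 0.0832 pp.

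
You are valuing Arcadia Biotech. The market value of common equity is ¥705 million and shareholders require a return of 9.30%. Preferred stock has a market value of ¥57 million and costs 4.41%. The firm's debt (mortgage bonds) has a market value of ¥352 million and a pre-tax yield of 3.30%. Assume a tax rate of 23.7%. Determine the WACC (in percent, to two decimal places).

6.91%

Total capital V = 705 + 57 + 352 = 1114.
Equity: weight = 705/1114 = 0.6329; cost = 9.3%.
Preferred: weight = 57/1114 = 0.0512; cost = 4.41%.
Mortgage bonds: weight = 352/1114 = 0.3160; after-tax cost = 3.3% × (1 − 23.7%) = 2.5179%.
WACC = 0.6329 × 9.3000% + 0.0512 × 4.4100% + 0.3160 × 2.5179% = 6.9068%.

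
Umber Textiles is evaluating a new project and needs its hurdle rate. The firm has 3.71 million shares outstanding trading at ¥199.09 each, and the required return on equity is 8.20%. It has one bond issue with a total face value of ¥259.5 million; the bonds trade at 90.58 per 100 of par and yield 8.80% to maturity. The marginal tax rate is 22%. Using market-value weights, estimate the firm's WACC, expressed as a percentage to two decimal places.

7.88%

Market value of equity E = 199.09 × 3.71m = 738.6239m. Market value of debt D = 259.5m × 90.58/100 = 235.0551m.
Total capital V = 738.6239 + 235.0551 = 973.679.
Equity: weight = 738.6239/973.679 = 0.7586; cost = 8.2%.
Bonds outstanding: weight = 235.0551/973.679 = 0.2414; after-tax cost = 8.8% × (1 − 22%) = 6.8640%.
WACC = 0.7586 × 8.2000% + 0.2414 × 6.8640% = 7.8775%.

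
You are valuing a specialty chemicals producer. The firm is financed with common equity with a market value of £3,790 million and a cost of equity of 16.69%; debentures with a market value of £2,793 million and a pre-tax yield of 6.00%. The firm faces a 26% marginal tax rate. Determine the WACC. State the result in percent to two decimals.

Total capital V = 3790 + 2793 = 6583.
Equity: weight = 3790/6583 = 0.5757; cost = 16.69%.
Debentures: weight = 2793/6583 = 0.4243; after-tax cost = 6% × (1 − 26%) = 4.4400%.
WACC = 0.5757 × 16.6900% + 0.4243 × 4.4400% = 11.4926%.

11.49%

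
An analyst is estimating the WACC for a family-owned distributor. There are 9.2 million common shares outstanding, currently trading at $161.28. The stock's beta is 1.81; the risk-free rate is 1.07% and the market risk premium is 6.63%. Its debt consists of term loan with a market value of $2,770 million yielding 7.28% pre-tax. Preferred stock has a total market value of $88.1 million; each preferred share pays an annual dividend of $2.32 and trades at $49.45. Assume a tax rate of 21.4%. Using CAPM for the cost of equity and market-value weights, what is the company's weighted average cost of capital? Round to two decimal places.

Cost of equity via CAPM: Re = 1.07% + 1.81 × 6.63% = 13.0703%.
Cost of preferred: Rp = 2.32 / 49.45 = 4.6916%.
Market value of equity E = 161.28 × 9.2m = 1483.776m.
Total capital V = 1483.776 + 88.1 + 2770 = 4341.876.
Equity: weight = 1483.776/4341.876 = 0.3417; cost = 13.0703%.
Preferred: weight = 88.1/4341.876 = 0.0203; cost = 4.6916%.
Term loan: weight = 2770/4341.876 = 0.6380; after-tax cost = 7.28% × (1 − 21.4%) = 5.7221%.
WACC = 0.3417 × 13.0703% + 0.0203 × 4.6916% + 0.6380 × 5.7221% = 8.2123%.

8.21%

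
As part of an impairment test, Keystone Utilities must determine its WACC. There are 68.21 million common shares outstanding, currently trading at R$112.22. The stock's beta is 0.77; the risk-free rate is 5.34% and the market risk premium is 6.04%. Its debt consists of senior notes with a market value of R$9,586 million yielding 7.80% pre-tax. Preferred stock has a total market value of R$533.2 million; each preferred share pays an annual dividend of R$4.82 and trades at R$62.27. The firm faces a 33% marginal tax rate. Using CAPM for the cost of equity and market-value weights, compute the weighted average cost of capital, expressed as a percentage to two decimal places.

Cost of equity via CAPM: Re = 5.34% + 0.77 × 6.04% = 9.9908%.
Cost of preferred: Rp = 4.82 / 62.27 = 7.7405%.
Market value of equity E = 112.22 × 68.21m = 7654.5262m.
Total capital V = 7654.5262 + 533.2 + 9586 = 17773.7262.
Equity: weight = 7654.5262/17773.7262 = 0.4307; cost = 9.9908%.
Preferred: weight = 533.2/17773.7262 = 0.0300; cost = 7.7405%.
Senior notes: weight = 9586/17773.7262 = 0.5393; after-tax cost = 7.8% × (1 − 33%) = 5.2260%.
WACC = 0.4307 × 9.9908% + 0.0300 × 7.7405% + 0.5393 × 5.2260% = 7.3535%.

7.35%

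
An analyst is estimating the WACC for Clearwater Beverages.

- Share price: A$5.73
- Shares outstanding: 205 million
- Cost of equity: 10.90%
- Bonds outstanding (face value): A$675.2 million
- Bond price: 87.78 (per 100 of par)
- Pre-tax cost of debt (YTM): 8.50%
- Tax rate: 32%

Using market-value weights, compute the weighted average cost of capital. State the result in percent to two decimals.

Market value of equity E = 5.73 × 205m = 1174.65m. Market value of debt D = 675.2m × 87.78/100 = 592.69056m.
Total capital V = 1174.65 + 592.69056 = 1767.34056.
Equity: weight = 1174.65/1767.34056 = 0.6646; cost = 10.9%.
Bonds outstanding: weight = 592.69056/1767.34056 = 0.3354; after-tax cost = 8.5% × (1 − 32%) = 5.7800%.
WACC = 0.6646 × 10.9000% + 0.3354 × 5.7800% = 9.1830%.

9.18%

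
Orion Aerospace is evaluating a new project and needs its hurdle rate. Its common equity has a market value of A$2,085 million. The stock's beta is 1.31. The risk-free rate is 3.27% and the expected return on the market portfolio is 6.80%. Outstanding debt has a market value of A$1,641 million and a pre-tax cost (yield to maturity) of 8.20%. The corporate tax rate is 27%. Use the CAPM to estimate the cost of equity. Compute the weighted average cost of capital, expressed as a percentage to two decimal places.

7.05%

Market risk premium = 6.8% − 3.27% = 3.53%.
Cost of equity via CAPM: Re = 3.27% + 1.31 × 3.53% = 7.8943%.
Total capital V = 2085 + 1641 = 3726.
Equity: weight = 2085/3726 = 0.5596; cost = 7.8943%.
Debt: weight = 1641/3726 = 0.4404; after-tax cost = 8.2% × (1 − 27%) = 5.9860%.
WACC = 0.5596 × 7.8943% + 0.4404 × 5.9860% = 7.0538%.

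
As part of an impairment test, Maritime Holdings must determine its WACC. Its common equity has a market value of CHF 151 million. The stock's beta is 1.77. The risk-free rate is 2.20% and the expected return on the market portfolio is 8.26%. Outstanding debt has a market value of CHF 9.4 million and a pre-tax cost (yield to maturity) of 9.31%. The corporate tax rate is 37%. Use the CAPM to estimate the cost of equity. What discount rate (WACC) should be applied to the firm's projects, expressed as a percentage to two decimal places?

12.51%

Market risk premium = 8.26% − 2.2% = 6.06%.
Cost of equity via CAPM: Re = 2.2% + 1.77 × 6.06% = 12.9262%.
Total capital V = 151 + 9.4 = 160.4.
Equity: weight = 151/160.4 = 0.9414; cost = 12.9262%.
Debt: weight = 9.4/160.4 = 0.0586; after-tax cost = 9.31% × (1 − 37%) = 5.8653%.
WACC = 0.9414 × 12.9262% + 0.0586 × 5.8653% = 12.5124%.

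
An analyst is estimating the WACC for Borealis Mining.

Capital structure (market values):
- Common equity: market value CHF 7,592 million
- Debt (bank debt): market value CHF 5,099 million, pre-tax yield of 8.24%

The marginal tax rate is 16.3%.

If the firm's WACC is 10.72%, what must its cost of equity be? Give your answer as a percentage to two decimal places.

Total capital V = 7592 + 5099 = 12691.
Equity weight = 7592/12691 = 0.5982.
Bank debt weight = 5099/12691 = 0.4018.
Debt contribution = 0.4018 × 8.24% × (1 − 16.3%) = 2.7710%.
Required equity contribution = 10.72% − 2.7710% = 7.9490%.
Re = 7.9490% / 0.5982 = 13.2877%.

13.29%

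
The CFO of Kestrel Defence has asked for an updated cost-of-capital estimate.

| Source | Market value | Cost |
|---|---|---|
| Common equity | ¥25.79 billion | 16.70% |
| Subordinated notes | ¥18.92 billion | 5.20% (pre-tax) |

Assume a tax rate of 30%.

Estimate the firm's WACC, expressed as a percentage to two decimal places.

Total capital V = 25.79 + 18.92 = 44.71.
Equity: weight = 25.79/44.71 = 0.5768; cost = 16.7%.
Subordinated notes: weight = 18.92/44.71 = 0.4232; after-tax cost = 5.2% × (1 − 30%) = 3.6400%.
WACC = 0.5768 × 16.7000% + 0.4232 × 3.6400% = 11.1734%.

11.17%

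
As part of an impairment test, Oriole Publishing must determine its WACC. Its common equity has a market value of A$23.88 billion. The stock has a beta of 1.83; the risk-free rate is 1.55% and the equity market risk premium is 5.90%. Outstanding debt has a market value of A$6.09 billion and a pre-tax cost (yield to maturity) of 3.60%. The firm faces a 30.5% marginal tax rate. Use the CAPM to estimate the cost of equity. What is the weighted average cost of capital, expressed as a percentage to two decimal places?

10.35%

Cost of equity via CAPM: Re = 1.55% + 1.83 × 5.9% = 12.3470%.
Total capital V = 23.88 + 6.09 = 29.97.
Equity: weight = 23.88/29.97 = 0.7968; cost = 12.347%.
Debt: weight = 6.09/29.97 = 0.2032; after-tax cost = 3.6% × (1 − 30.5%) = 2.5020%.
WACC = 0.7968 × 12.3470% + 0.2032 × 2.5020% = 10.3465%.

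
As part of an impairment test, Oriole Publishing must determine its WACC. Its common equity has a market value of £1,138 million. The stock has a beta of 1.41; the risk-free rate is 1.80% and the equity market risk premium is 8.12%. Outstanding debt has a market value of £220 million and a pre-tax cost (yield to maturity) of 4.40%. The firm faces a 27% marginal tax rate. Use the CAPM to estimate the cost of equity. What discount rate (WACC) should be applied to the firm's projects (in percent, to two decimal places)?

11.62%

Cost of equity via CAPM: Re = 1.8% + 1.41 × 8.12% = 13.2492%.
Total capital V = 1138 + 220 = 1358.
Equity: weight = 1138/1358 = 0.8380; cost = 13.2492%.
Debt: weight = 220/1358 = 0.1620; after-tax cost = 4.4% × (1 − 27%) = 3.2120%.
WACC = 0.8380 × 13.2492% + 0.1620 × 3.2120% = 11.6231%.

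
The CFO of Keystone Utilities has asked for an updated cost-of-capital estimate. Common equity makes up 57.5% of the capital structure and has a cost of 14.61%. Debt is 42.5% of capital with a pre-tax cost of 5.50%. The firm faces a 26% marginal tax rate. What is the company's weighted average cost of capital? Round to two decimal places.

After-tax cost of debt = 5.5% × (1 − 26%) = 4.0700%.
WACC = 0.575 × 14.6100% + 0.425 × 4.0700% = 10.1305%.

10.13%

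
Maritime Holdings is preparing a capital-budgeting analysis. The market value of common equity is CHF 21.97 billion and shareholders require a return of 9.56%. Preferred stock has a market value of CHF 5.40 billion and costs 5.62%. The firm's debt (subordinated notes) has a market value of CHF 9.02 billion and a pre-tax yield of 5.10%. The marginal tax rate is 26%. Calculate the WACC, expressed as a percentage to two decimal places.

7.54%

Total capital V = 21.97 + 5.4 + 9.02 = 36.39.
Equity: weight = 21.97/36.39 = 0.6037; cost = 9.56%.
Preferred: weight = 5.4/36.39 = 0.1484; cost = 5.62%.
Subordinated notes: weight = 9.02/36.39 = 0.2479; after-tax cost = 5.1% × (1 − 26%) = 3.7740%.
WACC = 0.6037 × 9.5600% + 0.1484 × 5.6200% + 0.2479 × 3.7740% = 7.5412%.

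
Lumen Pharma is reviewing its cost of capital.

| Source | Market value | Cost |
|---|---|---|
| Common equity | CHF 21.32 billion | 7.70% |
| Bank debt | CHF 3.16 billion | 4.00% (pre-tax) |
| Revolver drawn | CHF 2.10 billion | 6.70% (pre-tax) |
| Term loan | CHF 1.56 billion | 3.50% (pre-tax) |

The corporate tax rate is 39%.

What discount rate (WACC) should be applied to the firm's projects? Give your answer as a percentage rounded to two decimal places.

6.53%

Total capital V = 21.32 + 3.16 + 2.1 + 1.56 = 28.14.
Equity: weight = 21.32/28.14 = 0.7576; cost = 7.7%.
Bank debt: weight = 3.16/28.14 = 0.1123; after-tax cost = 4% × (1 − 39%) = 2.4400%.
Revolver drawn: weight = 2.1/28.14 = 0.0746; after-tax cost = 6.7% × (1 − 39%) = 4.0870%.
Term loan: weight = 1.56/28.14 = 0.0554; after-tax cost = 3.5% × (1 − 39%) = 2.1350%.
WACC = 0.7576 × 7.7000% + 0.1123 × 2.4400% + 0.0746 × 4.0870% + 0.0554 × 2.1350% = 6.5312%.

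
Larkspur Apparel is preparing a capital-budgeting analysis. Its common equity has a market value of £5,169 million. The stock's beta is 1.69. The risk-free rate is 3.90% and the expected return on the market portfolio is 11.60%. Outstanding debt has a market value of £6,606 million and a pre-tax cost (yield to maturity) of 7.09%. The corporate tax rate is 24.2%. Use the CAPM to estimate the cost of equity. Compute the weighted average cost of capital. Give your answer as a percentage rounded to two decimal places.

Market risk premium = 11.6% − 3.9% = 7.7%.
Cost of equity via CAPM: Re = 3.9% + 1.69 × 7.7% = 16.9130%.
Total capital V = 5169 + 6606 = 11775.
Equity: weight = 5169/11775 = 0.4390; cost = 16.913%.
Debt: weight = 6606/11775 = 0.5610; after-tax cost = 7.09% × (1 − 24.2%) = 5.3742%.
WACC = 0.4390 × 16.9130% + 0.5610 × 5.3742% = 10.4395%.

10.44%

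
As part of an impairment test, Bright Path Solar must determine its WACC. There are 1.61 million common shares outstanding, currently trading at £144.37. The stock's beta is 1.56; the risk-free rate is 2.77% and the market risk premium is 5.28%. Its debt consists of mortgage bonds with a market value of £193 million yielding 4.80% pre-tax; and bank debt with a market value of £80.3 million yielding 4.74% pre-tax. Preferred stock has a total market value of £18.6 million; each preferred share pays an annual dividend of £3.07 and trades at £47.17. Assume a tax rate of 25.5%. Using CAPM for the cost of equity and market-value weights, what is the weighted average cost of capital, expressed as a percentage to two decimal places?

6.97%

Cost of equity via CAPM: Re = 2.77% + 1.56 × 5.28% = 11.0068%.
Cost of preferred: Rp = 3.07 / 47.17 = 6.5084%.
Market value of equity E = 144.37 × 1.61m = 232.4357m.
Total capital V = 232.4357 + 18.6 + 193 + 80.3 = 524.3357.
Equity: weight = 232.4357/524.3357 = 0.4433; cost = 11.0068%.
Preferred: weight = 18.6/524.3357 = 0.0355; cost = 6.5084%.
Mortgage bonds: weight = 193/524.3357 = 0.3681; after-tax cost = 4.8% × (1 − 25.5%) = 3.5760%.
Bank debt: weight = 80.3/524.3357 = 0.1531; after-tax cost = 4.74% × (1 − 25.5%) = 3.5313%.
WACC = 0.4433 × 11.0068% + 0.0355 × 6.5084% + 0.3681 × 3.5760% + 0.1531 × 3.5313% = 6.9672%.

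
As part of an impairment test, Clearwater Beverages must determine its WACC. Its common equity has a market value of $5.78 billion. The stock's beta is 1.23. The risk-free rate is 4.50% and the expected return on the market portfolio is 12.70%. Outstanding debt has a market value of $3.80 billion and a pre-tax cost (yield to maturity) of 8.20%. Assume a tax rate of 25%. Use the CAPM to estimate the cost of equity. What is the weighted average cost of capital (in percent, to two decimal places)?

11.24%

Market risk premium = 12.7% − 4.5% = 8.2%.
Cost of equity via CAPM: Re = 4.5% + 1.23 × 8.2% = 14.5860%.
Total capital V = 5.78 + 3.8 = 9.58.
Equity: weight = 5.78/9.58 = 0.6033; cost = 14.586%.
Debt: weight = 3.8/9.58 = 0.3967; after-tax cost = 8.2% × (1 − 25%) = 6.1500%.
WACC = 0.6033 × 14.5860% + 0.3967 × 6.1500% = 11.2398%.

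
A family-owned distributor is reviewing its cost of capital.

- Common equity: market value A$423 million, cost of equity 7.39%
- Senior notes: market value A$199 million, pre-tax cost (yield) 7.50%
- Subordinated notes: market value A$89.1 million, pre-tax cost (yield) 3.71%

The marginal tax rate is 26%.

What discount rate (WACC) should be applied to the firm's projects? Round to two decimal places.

6.29%

Total capital V = 423 + 199 + 89.1 = 711.1.
Equity: weight = 423/711.1 = 0.5949; cost = 7.39%.
Senior notes: weight = 199/711.1 = 0.2798; after-tax cost = 7.5% × (1 − 26%) = 5.5500%.
Subordinated notes: weight = 89.1/711.1 = 0.1253; after-tax cost = 3.71% × (1 − 26%) = 2.7454%.
WACC = 0.5949 × 7.3900% + 0.2798 × 5.5500% + 0.1253 × 2.7454% = 6.2931%.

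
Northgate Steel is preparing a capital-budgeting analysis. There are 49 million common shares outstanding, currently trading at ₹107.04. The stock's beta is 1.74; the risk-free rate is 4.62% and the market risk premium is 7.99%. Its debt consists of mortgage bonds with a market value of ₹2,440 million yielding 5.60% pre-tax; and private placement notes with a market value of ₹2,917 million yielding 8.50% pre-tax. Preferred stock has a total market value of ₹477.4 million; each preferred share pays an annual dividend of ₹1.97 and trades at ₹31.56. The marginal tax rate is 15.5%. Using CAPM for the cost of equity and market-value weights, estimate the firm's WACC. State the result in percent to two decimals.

Cost of equity via CAPM: Re = 4.62% + 1.74 × 7.99% = 18.5226%.
Cost of preferred: Rp = 1.97 / 31.56 = 6.2421%.
Market value of equity E = 107.04 × 49m = 5244.96m.
Total capital V = 5244.96 + 477.4 + 2440 + 2917 = 11079.36.
Equity: weight = 5244.96/11079.36 = 0.4734; cost = 18.5226%.
Preferred: weight = 477.4/11079.36 = 0.0431; cost = 6.2421%.
Mortgage bonds: weight = 2440/11079.36 = 0.2202; after-tax cost = 5.6% × (1 − 15.5%) = 4.7320%.
Private placement notes: weight = 2917/11079.36 = 0.2633; after-tax cost = 8.5% × (1 − 15.5%) = 7.1825%.
WACC = 0.4734 × 18.5226% + 0.0431 × 6.2421% + 0.2202 × 4.7320% + 0.2633 × 7.1825% = 11.9707%.

11.97%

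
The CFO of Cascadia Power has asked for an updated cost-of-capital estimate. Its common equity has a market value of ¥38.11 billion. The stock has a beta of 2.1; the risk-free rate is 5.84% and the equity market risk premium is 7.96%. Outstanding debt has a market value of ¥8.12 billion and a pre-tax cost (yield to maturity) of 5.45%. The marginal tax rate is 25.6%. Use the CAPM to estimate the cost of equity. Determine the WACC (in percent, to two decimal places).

19.31%

Cost of equity via CAPM: Re = 5.84% + 2.1 × 7.96% = 22.5560%.
Total capital V = 38.11 + 8.12 = 46.23.
Equity: weight = 38.11/46.23 = 0.8244; cost = 22.556%.
Debt: weight = 8.12/46.23 = 0.1756; after-tax cost = 5.45% × (1 − 25.6%) = 4.0548%.
WACC = 0.8244 × 22.5560% + 0.1756 × 4.0548% = 19.3064%.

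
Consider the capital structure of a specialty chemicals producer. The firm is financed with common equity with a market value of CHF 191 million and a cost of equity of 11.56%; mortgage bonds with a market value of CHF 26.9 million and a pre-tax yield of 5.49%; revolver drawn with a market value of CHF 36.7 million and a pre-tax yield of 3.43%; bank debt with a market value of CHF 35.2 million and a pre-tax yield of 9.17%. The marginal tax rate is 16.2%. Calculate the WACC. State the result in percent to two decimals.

Total capital V = 191 + 26.9 + 36.7 + 35.2 = 289.8.
Equity: weight = 191/289.8 = 0.6591; cost = 11.56%.
Mortgage bonds: weight = 26.9/289.8 = 0.0928; after-tax cost = 5.49% × (1 − 16.2%) = 4.6006%.
Revolver drawn: weight = 36.7/289.8 = 0.1266; after-tax cost = 3.43% × (1 − 16.2%) = 2.8743%.
Bank debt: weight = 35.2/289.8 = 0.1215; after-tax cost = 9.17% × (1 − 16.2%) = 7.6845%.
WACC = 0.6591 × 11.5600% + 0.0928 × 4.6006% + 0.1266 × 2.8743% + 0.1215 × 7.6845% = 9.3433%.

9.34%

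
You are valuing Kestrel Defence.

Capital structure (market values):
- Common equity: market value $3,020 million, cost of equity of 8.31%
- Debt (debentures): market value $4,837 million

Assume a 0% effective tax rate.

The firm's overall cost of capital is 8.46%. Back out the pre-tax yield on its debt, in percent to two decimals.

8.55%

Total capital V = 3020 + 4837 = 7857.
Equity weight = 3020/7857 = 0.3844.
Debentures weight = 4837/7857 = 0.6156.
Equity contribution = 0.3844 × 8.31% = 3.1941%.
Remaining for debt = 8.46% − 3.1941% = 5.2659%.
Rd × (1 − 0%) × 0.6156 = 5.2659%  ⇒  Rd = 8.5537%.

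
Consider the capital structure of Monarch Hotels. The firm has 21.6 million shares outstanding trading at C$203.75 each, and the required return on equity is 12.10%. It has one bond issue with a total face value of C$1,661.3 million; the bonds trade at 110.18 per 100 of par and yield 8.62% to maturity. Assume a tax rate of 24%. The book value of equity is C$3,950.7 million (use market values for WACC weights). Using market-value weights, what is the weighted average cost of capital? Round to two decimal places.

10.47%

Market value of equity E = 203.75 × 21.6m = 4401m. Market value of debt D = 1661.3m × 110.18/100 = 1830.42034m.
Total capital V = 4401 + 1830.42034 = 6231.42034.
Equity: weight = 4401/6231.42034 = 0.7063; cost = 12.1%.
Bonds outstanding: weight = 1830.42034/6231.42034 = 0.2937; after-tax cost = 8.62% × (1 − 24%) = 6.5512%.
WACC = 0.7063 × 12.1000% + 0.2937 × 6.5512% = 10.4701%.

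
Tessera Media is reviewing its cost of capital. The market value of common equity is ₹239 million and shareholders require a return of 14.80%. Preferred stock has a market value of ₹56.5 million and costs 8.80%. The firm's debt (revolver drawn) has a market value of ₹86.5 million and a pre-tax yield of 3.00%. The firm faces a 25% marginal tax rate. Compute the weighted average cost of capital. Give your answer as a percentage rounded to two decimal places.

Total capital V = 239 + 56.5 + 86.5 = 382.
Equity: weight = 239/382 = 0.6257; cost = 14.8%.
Preferred: weight = 56.5/382 = 0.1479; cost = 8.8%.
Revolver drawn: weight = 86.5/382 = 0.2264; after-tax cost = 3% × (1 − 25%) = 2.2500%.
WACC = 0.6257 × 14.8000% + 0.1479 × 8.8000% + 0.2264 × 2.2500% = 11.0707%.

11.07%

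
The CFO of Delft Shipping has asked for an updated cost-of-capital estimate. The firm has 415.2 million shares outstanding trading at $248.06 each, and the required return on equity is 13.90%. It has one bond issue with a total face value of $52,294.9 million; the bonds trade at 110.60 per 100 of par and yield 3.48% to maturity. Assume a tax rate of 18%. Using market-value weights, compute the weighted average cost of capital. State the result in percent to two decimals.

9.93%

Market value of equity E = 248.06 × 415.2m = 102994.512m. Market value of debt D = 52294.9m × 110.6/100 = 57838.1594m.
Total capital V = 102994.512 + 57838.1594 = 160832.6714.
Equity: weight = 102994.512/160832.6714 = 0.6404; cost = 13.9%.
Bonds outstanding: weight = 57838.1594/160832.6714 = 0.3596; after-tax cost = 3.48% × (1 − 18%) = 2.8536%.
WACC = 0.6404 × 13.9000% + 0.3596 × 2.8536% = 9.9275%.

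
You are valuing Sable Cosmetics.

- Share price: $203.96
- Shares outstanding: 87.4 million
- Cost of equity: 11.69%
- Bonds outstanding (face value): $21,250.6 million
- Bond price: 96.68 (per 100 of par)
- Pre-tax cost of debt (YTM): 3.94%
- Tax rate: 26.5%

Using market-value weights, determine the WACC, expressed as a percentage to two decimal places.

6.98%

Market value of equity E = 203.96 × 87.4m = 17826.104m. Market value of debt D = 21250.6m × 96.68/100 = 20545.08008m.
Total capital V = 17826.104 + 20545.08008 = 38371.18408.
Equity: weight = 17826.104/38371.18408 = 0.4646; cost = 11.69%.
Bonds outstanding: weight = 20545.08008/38371.18408 = 0.5354; after-tax cost = 3.94% × (1 − 26.5%) = 2.8959%.
WACC = 0.4646 × 11.6900% + 0.5354 × 2.8959% = 6.9814%.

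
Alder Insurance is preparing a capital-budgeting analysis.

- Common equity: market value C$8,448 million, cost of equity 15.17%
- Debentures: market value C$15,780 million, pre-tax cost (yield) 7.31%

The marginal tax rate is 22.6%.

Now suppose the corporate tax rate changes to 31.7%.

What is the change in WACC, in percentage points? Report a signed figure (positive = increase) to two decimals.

Current WACC:
Total capital V = 8448 + 15780 = 24228.
Equity: weight = 8448/24228 = 0.3487; cost = 15.17%.
Debentures: weight = 15780/24228 = 0.6513; after-tax cost = 7.31% × (1 − 22.6%) = 5.6579%.
WACC = 0.3487 × 15.1700% + 0.6513 × 5.6579% = 8.9747%.
After the change:
Total capital V = 8448 + 15780 = 24228.
Equity: weight = 8448/24228 = 0.3487; cost = 15.17%.
Debentures: weight = 15780/24228 = 0.6513; after-tax cost = 7.31% × (1 − 31.7%) = 4.9927%.
WACC = 0.3487 × 15.1700% + 0.6513 × 4.9927% = 8.5414%.
Change in WACC = 8.5414% − 8.9747% = -0.4333 pp.

-0.43 pp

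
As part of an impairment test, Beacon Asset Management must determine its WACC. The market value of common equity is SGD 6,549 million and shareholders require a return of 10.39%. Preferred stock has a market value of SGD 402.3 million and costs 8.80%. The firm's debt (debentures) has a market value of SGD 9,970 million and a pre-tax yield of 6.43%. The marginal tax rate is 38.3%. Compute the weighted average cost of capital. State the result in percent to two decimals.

6.57%

Total capital V = 6549 + 402.3 + 9970 = 16921.3.
Equity: weight = 6549/16921.3 = 0.3870; cost = 10.39%.
Preferred: weight = 402.3/16921.3 = 0.0238; cost = 8.8%.
Debentures: weight = 9970/16921.3 = 0.5892; after-tax cost = 6.43% × (1 − 38.3%) = 3.9673%.
WACC = 0.3870 × 10.3900% + 0.0238 × 8.8000% + 0.5892 × 3.9673% = 6.5680%.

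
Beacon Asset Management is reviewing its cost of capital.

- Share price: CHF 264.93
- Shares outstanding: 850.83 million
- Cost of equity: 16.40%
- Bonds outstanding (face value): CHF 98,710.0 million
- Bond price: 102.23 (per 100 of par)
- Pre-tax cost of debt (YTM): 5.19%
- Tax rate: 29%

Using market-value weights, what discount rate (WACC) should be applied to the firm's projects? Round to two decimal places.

Market value of equity E = 264.93 × 850.83m = 225410.3919m. Market value of debt D = 98710m × 102.23/100 = 100911.233m.
Total capital V = 225410.3919 + 100911.233 = 326321.6249.
Equity: weight = 225410.3919/326321.6249 = 0.6908; cost = 16.4%.
Bonds outstanding: weight = 100911.233/326321.6249 = 0.3092; after-tax cost = 5.19% × (1 − 29%) = 3.6849%.
WACC = 0.6908 × 16.4000% + 0.3092 × 3.6849% = 12.4680%.

12.47%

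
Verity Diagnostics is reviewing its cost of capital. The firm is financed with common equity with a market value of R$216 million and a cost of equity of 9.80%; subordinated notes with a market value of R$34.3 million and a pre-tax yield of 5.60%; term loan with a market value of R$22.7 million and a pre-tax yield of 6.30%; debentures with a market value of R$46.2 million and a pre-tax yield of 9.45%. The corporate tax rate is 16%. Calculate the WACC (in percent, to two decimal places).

8.66%

Total capital V = 216 + 34.3 + 22.7 + 46.2 = 319.2.
Equity: weight = 216/319.2 = 0.6767; cost = 9.8%.
Subordinated notes: weight = 34.3/319.2 = 0.1075; after-tax cost = 5.6% × (1 − 16%) = 4.7040%.
Term loan: weight = 22.7/319.2 = 0.0711; after-tax cost = 6.3% × (1 − 16%) = 5.2920%.
Debentures: weight = 46.2/319.2 = 0.1447; after-tax cost = 9.45% × (1 − 16%) = 7.9380%.
WACC = 0.6767 × 9.8000% + 0.1075 × 4.7040% + 0.0711 × 5.2920% + 0.1447 × 7.9380% = 8.6623%.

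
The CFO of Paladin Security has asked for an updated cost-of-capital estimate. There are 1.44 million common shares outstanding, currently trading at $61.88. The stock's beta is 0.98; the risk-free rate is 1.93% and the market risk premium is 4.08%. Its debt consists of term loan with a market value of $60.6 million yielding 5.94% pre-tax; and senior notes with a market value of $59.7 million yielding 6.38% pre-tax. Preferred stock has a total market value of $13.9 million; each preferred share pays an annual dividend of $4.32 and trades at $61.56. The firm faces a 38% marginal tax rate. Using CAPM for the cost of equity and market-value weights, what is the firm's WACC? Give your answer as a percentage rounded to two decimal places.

4.86%

Cost of equity via CAPM: Re = 1.93% + 0.98 × 4.08% = 5.9284%.
Cost of preferred: Rp = 4.32 / 61.56 = 7.0175%.
Market value of equity E = 61.88 × 1.44m = 89.1072m.
Total capital V = 89.1072 + 13.9 + 60.6 + 59.7 = 223.3072.
Equity: weight = 89.1072/223.3072 = 0.3990; cost = 5.9284%.
Preferred: weight = 13.9/223.3072 = 0.0622; cost = 7.0175%.
Term loan: weight = 60.6/223.3072 = 0.2714; after-tax cost = 5.94% × (1 − 38%) = 3.6828%.
Senior notes: weight = 59.7/223.3072 = 0.2673; after-tax cost = 6.38% × (1 − 38%) = 3.9556%.
WACC = 0.3990 × 5.9284% + 0.0622 × 7.0175% + 0.2714 × 3.6828% + 0.2673 × 3.9556% = 4.8594%.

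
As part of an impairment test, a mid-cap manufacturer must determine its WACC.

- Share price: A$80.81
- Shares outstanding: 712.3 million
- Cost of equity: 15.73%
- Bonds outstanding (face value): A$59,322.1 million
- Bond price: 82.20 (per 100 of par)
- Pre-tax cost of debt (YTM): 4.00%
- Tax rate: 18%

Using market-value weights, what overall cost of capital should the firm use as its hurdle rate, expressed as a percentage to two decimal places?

Market value of equity E = 80.81 × 712.3m = 57560.963m. Market value of debt D = 59322.1m × 82.2/100 = 48762.7662m.
Total capital V = 57560.963 + 48762.7662 = 106323.7292.
Equity: weight = 57560.963/106323.7292 = 0.5414; cost = 15.73%.
Bonds outstanding: weight = 48762.7662/106323.7292 = 0.4586; after-tax cost = 4% × (1 − 18%) = 3.2800%.
WACC = 0.5414 × 15.7300% + 0.4586 × 3.2800% = 10.0201%.

10.02%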